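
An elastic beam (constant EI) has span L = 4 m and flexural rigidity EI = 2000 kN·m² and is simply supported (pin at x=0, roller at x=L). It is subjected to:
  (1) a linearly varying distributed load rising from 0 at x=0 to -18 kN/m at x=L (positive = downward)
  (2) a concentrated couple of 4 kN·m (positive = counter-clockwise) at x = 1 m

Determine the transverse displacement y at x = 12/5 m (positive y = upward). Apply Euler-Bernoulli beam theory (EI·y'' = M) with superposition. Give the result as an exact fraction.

Load 1 — triangular load w₀=-18 kN/m (0→w₀ over full span):
  y_1 = -w₀x(7L⁴-10L²x²+3x⁴)/(360LEI) = -(-18)·(12/5)·(7·4⁴-10·4²·(12/5)²+3·(12/5)⁴)/(360·4·2000) = 28416/1953125 m
Load 2 — applied couple M₀=4 kN·m at a=1 m (b=L-a=3):
  y_2 = (M₀x³/(6L)-M₀(x-a)²/2+C₁x)/EI  [x>a] with C₁=M₀(3b²-L²)/(6L)=11/6 = (4·(12/5)³/(6·4)-4·((12/5)-1)²/2+(11/6)·(12/5))/2000 = 87/62500 m
Superposition: y = Σ y_i = 124539/7812500 m ≈ 0.015941 m

y(12/5) = 124539/7812500 m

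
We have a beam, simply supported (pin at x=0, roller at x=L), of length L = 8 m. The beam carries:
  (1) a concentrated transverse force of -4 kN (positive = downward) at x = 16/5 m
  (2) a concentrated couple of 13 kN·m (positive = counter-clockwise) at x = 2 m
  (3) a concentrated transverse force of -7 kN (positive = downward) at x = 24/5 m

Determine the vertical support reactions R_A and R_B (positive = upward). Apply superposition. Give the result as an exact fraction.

Load 1 — point force P=-4 kN at a=16/5 m (b=L-a=24/5):
  R_A = Pb/L = (-4)·(24/5)/8 = -12/5 kN
  R_B = Pa/L = (-4)·(16/5)/8 = -8/5 kN
Load 2 — applied couple M₀=13 kN·m at a=2 m (b=L-a=6):
  R_A = M₀/L = 13/8 kN
  R_B = -M₀/L = -13/8 kN
Load 3 — point force P=-7 kN at a=24/5 m (b=L-a=16/5):
  R_A = Pb/L = (-7)·(16/5)/8 = -14/5 kN
  R_B = Pa/L = (-7)·(24/5)/8 = -21/5 kN
Superposition: R_A = -143/40 kN, R_B = -297/40 kN

R_A = -143/40 kN, R_B = -297/40 kN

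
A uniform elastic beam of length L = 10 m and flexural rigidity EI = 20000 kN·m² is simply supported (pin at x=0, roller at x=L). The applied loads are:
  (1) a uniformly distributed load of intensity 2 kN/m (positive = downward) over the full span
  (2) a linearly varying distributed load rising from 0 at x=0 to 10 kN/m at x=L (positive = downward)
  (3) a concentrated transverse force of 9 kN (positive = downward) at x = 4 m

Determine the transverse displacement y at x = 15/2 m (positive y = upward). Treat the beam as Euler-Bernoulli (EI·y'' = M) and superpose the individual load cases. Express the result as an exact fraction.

Load 1 — uniform load w=2 kN/m over full span:
  y_1 = -wx(L³-2Lx²+x³)/(24EI) = -2·(15/2)·(10³-2·10·(15/2)²+(15/2)³)/(24·20000) = -19/2048 m
Load 2 — triangular load w₀=10 kN/m (0→w₀ over full span):
  y_2 = -w₀x(7L⁴-10L²x²+3x⁴)/(360LEI) = -10·(15/2)·(7·10⁴-10·10²·(15/2)²+3·(15/2)⁴)/(360·10·20000) = -595/24576 m
Load 3 — point force P=9 kN at a=4 m (b=L-a=6):
  y_3 = -Pa(L-x)(2Lx-a²-x²)/(6LEI)  [x>a] = -9·4·(10-(15/2))·(2·10·(15/2)-4²-(15/2)²)/(6·10·20000) = -933/160000 m
Superposition: y = Σ y_i = -603943/15360000 m ≈ -0.039319 m

y(15/2) = -603943/15360000 m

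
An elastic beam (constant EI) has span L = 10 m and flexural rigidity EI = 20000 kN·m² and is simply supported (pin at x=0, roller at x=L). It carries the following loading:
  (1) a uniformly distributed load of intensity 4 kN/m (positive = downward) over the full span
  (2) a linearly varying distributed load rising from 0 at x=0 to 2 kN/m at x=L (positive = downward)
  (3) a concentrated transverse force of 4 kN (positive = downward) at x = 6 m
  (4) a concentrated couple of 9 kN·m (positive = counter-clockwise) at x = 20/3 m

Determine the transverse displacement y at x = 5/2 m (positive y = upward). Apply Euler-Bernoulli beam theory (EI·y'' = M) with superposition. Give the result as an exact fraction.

Load 1 — uniform load w=4 kN/m over full span:
  y_1 = -wx(L³-2Lx²+x³)/(24EI) = -4·(5/2)·(10³-2·10·(5/2)²+(5/2)³)/(24·20000) = -19/1024 m
Load 2 — triangular load w₀=2 kN/m (0→w₀ over full span):
  y_2 = -w₀x(7L⁴-10L²x²+3x⁴)/(360LEI) = -2·(5/2)·(7·10⁴-10·10²·(5/2)²+3·(5/2)⁴)/(360·10·20000) = -109/24576 m
Load 3 — point force P=4 kN at a=6 m (b=L-a=4):
  y_3 = -Pbx(L²-b²-x²)/(6LEI)  [x≤a] = -4·4·(5/2)·(10²-4²-(5/2)²)/(6·10·20000) = -311/120000 m
Load 4 — applied couple M₀=9 kN·m at a=20/3 m (b=L-a=10/3):
  y_4 = (M₀x³/(6L)+C₁x)/EI  [x≤a] with C₁=M₀(3b²-L²)/(6L)=-10 = (9·(5/2)³/(6·10)+(-10)·(5/2))/20000 = -29/25600 m
Superposition: y = Σ y_i = -410333/15360000 m ≈ -0.026714 m

y(5/2) = -410333/15360000 m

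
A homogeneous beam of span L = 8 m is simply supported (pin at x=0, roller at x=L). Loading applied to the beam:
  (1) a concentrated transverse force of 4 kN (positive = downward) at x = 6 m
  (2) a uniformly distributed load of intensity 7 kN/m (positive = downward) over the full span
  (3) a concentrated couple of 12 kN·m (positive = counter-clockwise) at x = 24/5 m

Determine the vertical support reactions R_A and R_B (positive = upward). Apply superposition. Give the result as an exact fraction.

Load 1 — point force P=4 kN at a=6 m (b=L-a=2):
  R_A = Pb/L = 4·2/8 = 1 kN
  R_B = Pa/L = 4·6/8 = 3 kN
Load 2 — uniform load w=7 kN/m over full span:
  R_A = wL/2 = 7·8/2 = 28 kN
  R_B = wL/2 = 7·8/2 = 28 kN
Load 3 — applied couple M₀=12 kN·m at a=24/5 m (b=L-a=16/5):
  R_A = M₀/L = 12/8 = 3/2 kN
  R_B = -M₀/L = -12/8 = -3/2 kN
Superposition: R_A = 61/2 kN, R_B = 59/2 kN

R_A = 61/2 kN, R_B = 59/2 kN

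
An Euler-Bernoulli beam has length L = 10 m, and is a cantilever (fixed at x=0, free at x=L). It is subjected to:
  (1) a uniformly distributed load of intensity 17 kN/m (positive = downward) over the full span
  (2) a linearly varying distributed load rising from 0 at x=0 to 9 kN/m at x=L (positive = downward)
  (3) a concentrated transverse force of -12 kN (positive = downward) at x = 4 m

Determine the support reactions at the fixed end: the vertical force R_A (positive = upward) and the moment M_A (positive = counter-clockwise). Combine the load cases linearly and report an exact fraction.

Load 1 — uniform load w=17 kN/m over full span:
  R_A = wL = 17·10 = 170 kN
  M_A = wL²/2 = 17·10²/2 = 850 kN·m
Load 2 — triangular load w₀=9 kN/m (0→w₀ over full span):
  R_A = w₀L/2 = 9·10/2 = 45 kN
  M_A = w₀L²/3 = 9·10²/3 = 300 kN·m
Load 3 — point force P=-12 kN at a=4 m (b=L-a=6):
  R_A = P = (-12) = -12 kN
  M_A = Pa = (-12)·4 = -48 kN·m
Superposition: R_A = 203 kN, M_A = 1102 kN·m

R_A = 203 kN, M_A = 1102 kN·m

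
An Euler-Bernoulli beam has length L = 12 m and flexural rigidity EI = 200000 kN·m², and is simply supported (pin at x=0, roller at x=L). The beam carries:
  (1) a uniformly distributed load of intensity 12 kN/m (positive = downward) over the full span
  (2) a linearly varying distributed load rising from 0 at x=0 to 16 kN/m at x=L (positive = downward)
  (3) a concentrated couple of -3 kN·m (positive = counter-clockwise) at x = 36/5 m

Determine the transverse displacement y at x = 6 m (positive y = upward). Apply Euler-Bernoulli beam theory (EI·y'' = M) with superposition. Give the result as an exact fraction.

Load 1 — uniform load w=12 kN/m over full span:
  y_1 = -wx(L³-2Lx²+x³)/(24EI) = -12·6·(12³-2·12·6²+6³)/(24·200000) = -81/5000 m
Load 2 — triangular load w₀=16 kN/m (0→w₀ over full span):
  y_2 = -w₀x(7L⁴-10L²x²+3x⁴)/(360LEI) = -16·6·(7·12⁴-10·12²·6²+3·6⁴)/(360·12·200000) = -27/2500 m
Load 3 — applied couple M₀=-3 kN·m at a=36/5 m (b=L-a=24/5):
  y_3 = (M₀x³/(6L)+C₁x)/EI  [x≤a] with C₁=M₀(3b²-L²)/(6L)=78/25 = ((-3)·6³/(6·12)+(78/25)·6)/200000 = 243/5000000 m
Superposition: y = Σ y_i = -134757/5000000 m ≈ -0.026951 m

y(6) = -134757/5000000 m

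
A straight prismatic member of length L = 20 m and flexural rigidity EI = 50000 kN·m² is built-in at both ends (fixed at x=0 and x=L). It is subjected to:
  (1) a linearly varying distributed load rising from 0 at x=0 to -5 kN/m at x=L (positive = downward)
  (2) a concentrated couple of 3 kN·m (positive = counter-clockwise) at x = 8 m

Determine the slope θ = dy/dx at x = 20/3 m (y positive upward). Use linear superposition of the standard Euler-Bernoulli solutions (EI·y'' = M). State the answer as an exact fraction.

Load 1 — triangular load w₀=-5 kN/m (0→w₀ over full span):
  θ_1 = -w₀(2x(L-x)(L-2x)(x+2L)+x²(L-x)²)/(120LEI) = -(-5)·(2·(20/3)·(20-(20/3))·(20-2·(20/3))·((20/3)+2·20)+(20/3)²·(20-(20/3))²)/(120·20·50000) = 16/6075 rad
Load 2 — applied couple M₀=3 kN·m at a=8 m (b=L-a=12):
  θ_2 = (R_Ax²/2 - M_Ax)/EI  [x≤a] with R_A=27/125, M_A=9/25 = ((27/125)·(20/3)²/2 - (9/25)·(20/3))/50000 = 3/62500 rad
Superposition: θ = Σ θ_i = 40729/15187500 rad ≈ 0.002682 rad

θ(20/3) = 40729/15187500 rad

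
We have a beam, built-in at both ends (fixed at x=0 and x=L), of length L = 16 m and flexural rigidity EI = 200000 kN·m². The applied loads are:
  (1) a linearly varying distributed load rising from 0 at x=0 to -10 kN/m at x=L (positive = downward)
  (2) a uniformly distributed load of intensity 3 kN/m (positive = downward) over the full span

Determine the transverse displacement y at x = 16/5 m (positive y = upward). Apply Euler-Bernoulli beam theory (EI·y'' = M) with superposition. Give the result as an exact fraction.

y(16/5) = 14336/29296875 m

Load 1 — triangular load w₀=-10 kN/m (0→w₀ over full span):
  y_1 = -w₀x²(L-x)²(x+2L)/(120LEI) = -(-10)·(16/5)²·(16-(16/5))²·((16/5)+2·16)/(120·16·200000) = 45056/29296875 m
Load 2 — uniform load w=3 kN/m over full span:
  y_2 = -wx²(L-x)²/(24EI) = -3·(16/5)²·(16-(16/5))²/(24·200000) = -2048/1953125 m
Superposition: y = Σ y_i = 14336/29296875 m ≈ 0.000489 m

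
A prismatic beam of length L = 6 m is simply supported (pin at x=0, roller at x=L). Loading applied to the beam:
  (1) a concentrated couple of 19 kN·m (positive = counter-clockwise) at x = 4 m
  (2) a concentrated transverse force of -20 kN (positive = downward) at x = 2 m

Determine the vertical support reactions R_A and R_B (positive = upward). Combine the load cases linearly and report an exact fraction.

Load 1 — applied couple M₀=19 kN·m at a=4 m (b=L-a=2):
  R_A = M₀/L = 19/6 kN
  R_B = -M₀/L = -19/6 kN
Load 2 — point force P=-20 kN at a=2 m (b=L-a=4):
  R_A = Pb/L = (-20)·4/6 = -40/3 kN
  R_B = Pa/L = (-20)·2/6 = -20/3 kN
Superposition: R_A = -61/6 kN, R_B = -59/6 kN

R_A = -61/6 kN, R_B = -59/6 kN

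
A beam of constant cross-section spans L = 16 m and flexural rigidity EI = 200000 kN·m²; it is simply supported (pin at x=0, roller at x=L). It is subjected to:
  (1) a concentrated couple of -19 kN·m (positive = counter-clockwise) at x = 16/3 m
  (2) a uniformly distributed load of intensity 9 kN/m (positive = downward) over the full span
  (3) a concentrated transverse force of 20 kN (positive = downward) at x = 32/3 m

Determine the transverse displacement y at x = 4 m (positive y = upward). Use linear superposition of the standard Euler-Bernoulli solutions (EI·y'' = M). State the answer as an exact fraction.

Load 1 — applied couple M₀=-19 kN·m at a=16/3 m (b=L-a=32/3):
  y_1 = (M₀x³/(6L)+C₁x)/EI  [x≤a] with C₁=M₀(3b²-L²)/(6L)=-152/9 = ((-19)·4³/(6·16)+(-152/9)·4)/200000 = -361/900000 m
Load 2 — uniform load w=9 kN/m over full span:
  y_2 = -wx(L³-2Lx²+x³)/(24EI) = -9·4·(16³-2·16·4²+4³)/(24·200000) = -171/6250 m
Load 3 — point force P=20 kN at a=32/3 m (b=L-a=16/3):
  y_3 = -Pbx(L²-b²-x²)/(6LEI)  [x≤a] = -20·(16/3)·4·(16²-(16/3)²-4²)/(6·16·200000) = -238/50625 m
Superposition: y = Σ y_i = -52589/1620000 m ≈ -0.032462 m

y(4) = -52589/1620000 m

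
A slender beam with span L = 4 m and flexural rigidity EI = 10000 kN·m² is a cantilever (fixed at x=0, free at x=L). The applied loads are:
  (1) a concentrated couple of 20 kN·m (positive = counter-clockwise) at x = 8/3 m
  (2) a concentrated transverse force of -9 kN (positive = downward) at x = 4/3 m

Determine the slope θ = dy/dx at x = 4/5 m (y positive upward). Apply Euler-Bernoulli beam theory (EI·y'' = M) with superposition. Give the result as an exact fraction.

θ(4/5) = 71/31250 rad

Load 1 — applied couple M₀=20 kN·m at a=8/3 m (b=L-a=4/3):
  θ_1 = M₀x/EI  [x≤a] = 20·(4/5)/10000 = 1/625 rad
Load 2 — point force P=-9 kN at a=4/3 m (b=L-a=8/3):
  θ_2 = -Px(2a-x)/(2EI)  [x≤a] = -(-9)·(4/5)·(2·(4/3)-(4/5))/(2·10000) = 21/31250 rad
Superposition: θ = Σ θ_i = 71/31250 rad ≈ 0.002272 rad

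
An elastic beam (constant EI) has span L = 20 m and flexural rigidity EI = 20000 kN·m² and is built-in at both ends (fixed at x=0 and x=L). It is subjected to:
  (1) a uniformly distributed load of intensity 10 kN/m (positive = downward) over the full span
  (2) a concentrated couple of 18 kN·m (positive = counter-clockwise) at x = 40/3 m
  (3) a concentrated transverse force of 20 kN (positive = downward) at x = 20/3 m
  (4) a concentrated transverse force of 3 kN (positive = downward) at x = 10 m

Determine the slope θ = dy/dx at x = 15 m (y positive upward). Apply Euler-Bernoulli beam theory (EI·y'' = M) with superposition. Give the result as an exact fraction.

θ(15) = 1781/48000 rad

Load 1 — uniform load w=10 kN/m over full span:
  θ_1 = -wx(L-x)(L-2x)/(12EI) = -10·15·(20-15)·(20-2·15)/(12·20000) = 1/32 rad
Load 2 — applied couple M₀=18 kN·m at a=40/3 m (b=L-a=20/3):
  θ_2 = (R_Ax²/2 - M_Ax - M₀(x-a))/EI  [x>a] with R_A=6/5, M_A=6 = ((6/5)·15²/2 - 6·15 - 18·(15-(40/3)))/20000 = 3/4000 rad
Load 3 — point force P=20 kN at a=20/3 m (b=L-a=40/3):
  θ_3 = Pa²(L-x)(2bL-(3b+a)(L-x))/(2L³EI)  [x>a] = 20·(20/3)²·(20-15)·(2·(40/3)·20-(3·(40/3)+(20/3))·(20-15))/(2·20³·20000) = 1/240 rad
Load 4 — point force P=3 kN at a=10 m (b=L-a=10):
  θ_4 = Pa²(L-x)(2bL-(3b+a)(L-x))/(2L³EI)  [x>a] = 3·10²·(20-15)·(2·10·20-(3·10+10)·(20-15))/(2·20³·20000) = 3/3200 rad
Superposition: θ = Σ θ_i = 1781/48000 rad ≈ 0.037104 rad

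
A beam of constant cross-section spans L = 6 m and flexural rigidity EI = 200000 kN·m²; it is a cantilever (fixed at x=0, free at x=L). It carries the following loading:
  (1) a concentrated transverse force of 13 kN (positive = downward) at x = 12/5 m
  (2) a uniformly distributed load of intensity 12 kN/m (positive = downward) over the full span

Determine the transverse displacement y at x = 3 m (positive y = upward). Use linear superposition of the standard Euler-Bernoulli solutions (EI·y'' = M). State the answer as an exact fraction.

y(3) = -192717/50000000 m

Load 1 — point force P=13 kN at a=12/5 m (b=L-a=18/5):
  y_1 = -Pa²(3x-a)/(6EI)  [x>a] = -13·(12/5)²·(3·3-(12/5))/(6·200000) = -1287/3125000 m
Load 2 — uniform load w=12 kN/m over full span:
  y_2 = -wx²(x²-4Lx+6L²)/(24EI) = -12·3²·(3²-4·6·3+6·6²)/(24·200000) = -1377/400000 m
Superposition: y = Σ y_i = -192717/50000000 m ≈ -0.003854 m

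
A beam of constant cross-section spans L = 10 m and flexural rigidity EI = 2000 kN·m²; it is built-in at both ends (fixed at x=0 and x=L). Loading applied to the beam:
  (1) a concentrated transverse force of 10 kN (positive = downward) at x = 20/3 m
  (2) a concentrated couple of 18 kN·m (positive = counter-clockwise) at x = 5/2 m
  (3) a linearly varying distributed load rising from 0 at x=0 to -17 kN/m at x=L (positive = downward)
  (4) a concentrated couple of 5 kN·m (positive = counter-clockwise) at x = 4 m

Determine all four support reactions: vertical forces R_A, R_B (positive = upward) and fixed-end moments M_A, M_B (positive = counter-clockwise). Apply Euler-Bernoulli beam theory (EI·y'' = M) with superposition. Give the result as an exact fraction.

R_A = -108877/5400 kN, M_A = -56197/1080 kN·m, R_B = -296123/5400 kN, M_B = 83603/1080 kN·m

Load 1 — point force P=10 kN at a=20/3 m (b=L-a=10/3):
  R_A = Pb²(3a+b)/L³ = 10·(10/3)²·(3·(20/3)+(10/3))/10³ = 70/27 kN
  M_A = Pab²/L² = 10·(20/3)·(10/3)²/10² = 200/27 kN·m
  R_B = Pa²(a+3b)/L³ = 10·(20/3)²·((20/3)+3·(10/3))/10³ = 200/27 kN
  M_B = -Pa²b/L² = -10·(20/3)²·(10/3)/10² = -400/27 kN·m
Load 2 — applied couple M₀=18 kN·m at a=5/2 m (b=L-a=15/2):
  R_A = 6M₀ab/L³ = 6·18·(5/2)·(15/2)/10³ = 81/40 kN
  M_A = M₀b(2a-b)/L² = 18·(15/2)·(2·(5/2)-(15/2))/10² = -27/8 kN·m
  R_B = -6M₀ab/L³ = -6·18·(5/2)·(15/2)/10³ = -81/40 kN
  M_B = M₀a(2b-a)/L² = 18·(5/2)·(2·(15/2)-(5/2))/10² = 45/8 kN·m
Load 3 — triangular load w₀=-17 kN/m (0→w₀ over full span):
  R_A = 3w₀L/20 = 3·(-17)·10/20 = -51/2 kN
  M_A = w₀L²/30 = (-17)·10²/30 = -170/3 kN·m
  R_B = 7w₀L/20 = 7·(-17)·10/20 = -119/2 kN
  M_B = -w₀L²/20 = -(-17)·10²/20 = 85 kN·m
Load 4 — applied couple M₀=5 kN·m at a=4 m (b=L-a=6):
  R_A = 6M₀ab/L³ = 6·5·4·6/10³ = 18/25 kN
  M_A = M₀b(2a-b)/L² = 5·6·(2·4-6)/10² = 3/5 kN·m
  R_B = -6M₀ab/L³ = -6·5·4·6/10³ = -18/25 kN
  M_B = M₀a(2b-a)/L² = 5·4·(2·6-4)/10² = 8/5 kN·m
Superposition: R_A = -108877/5400 kN, M_A = -56197/1080 kN·m, R_B = -296123/5400 kN, M_B = 83603/1080 kN·m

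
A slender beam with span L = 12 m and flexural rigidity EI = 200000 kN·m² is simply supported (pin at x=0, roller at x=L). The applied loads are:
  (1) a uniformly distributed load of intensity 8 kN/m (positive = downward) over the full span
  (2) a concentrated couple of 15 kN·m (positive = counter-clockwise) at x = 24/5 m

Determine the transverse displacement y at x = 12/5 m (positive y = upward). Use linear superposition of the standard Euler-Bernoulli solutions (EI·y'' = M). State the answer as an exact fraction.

y(12/5) = -99549/15625000 m

Load 1 — uniform load w=8 kN/m over full span:
  y_1 = -wx(L³-2Lx²+x³)/(24EI) = -8·(12/5)·(12³-2·12·(12/5)²+(12/5)³)/(24·200000) = -12528/1953125 m
Load 2 — applied couple M₀=15 kN·m at a=24/5 m (b=L-a=36/5):
  y_2 = (M₀x³/(6L)+C₁x)/EI  [x≤a] with C₁=M₀(3b²-L²)/(6L)=12/5 = (15·(12/5)³/(6·12)+(12/5)·(12/5))/200000 = 27/625000 m
Superposition: y = Σ y_i = -99549/15625000 m ≈ -0.006371 m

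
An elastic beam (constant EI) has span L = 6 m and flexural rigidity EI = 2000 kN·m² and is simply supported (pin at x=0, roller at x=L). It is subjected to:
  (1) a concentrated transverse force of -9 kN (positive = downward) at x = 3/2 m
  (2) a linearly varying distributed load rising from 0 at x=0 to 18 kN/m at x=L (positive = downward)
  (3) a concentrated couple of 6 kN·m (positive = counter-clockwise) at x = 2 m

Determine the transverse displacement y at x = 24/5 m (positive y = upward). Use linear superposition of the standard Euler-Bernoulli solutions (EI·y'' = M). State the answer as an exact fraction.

Load 1 — point force P=-9 kN at a=3/2 m (b=L-a=9/2):
  y_1 = -Pa(L-x)(2Lx-a²-x²)/(6LEI)  [x>a] = -(-9)·(3/2)·(6-(24/5))·(2·6·(24/5)-(3/2)²-(24/5)²)/(6·6·2000) = 29079/4000000 m
Load 2 — triangular load w₀=18 kN/m (0→w₀ over full span):
  y_2 = -w₀x(7L⁴-10L²x²+3x⁴)/(360LEI) = -18·(24/5)·(7·6⁴-10·6²·(24/5)²+3·(24/5)⁴)/(360·6·2000) = -92583/1953125 m
Load 3 — applied couple M₀=6 kN·m at a=2 m (b=L-a=4):
  y_3 = (M₀x³/(6L)-M₀(x-a)²/2+C₁x)/EI  [x>a] with C₁=M₀(3b²-L²)/(6L)=2 = (6·(24/5)³/(6·6)-6·((24/5)-2)²/2+2·(24/5))/2000 = 141/62500 m
Superposition: y = Σ y_i = -18938373/500000000 m ≈ -0.037877 m

y(24/5) = -18938373/500000000 m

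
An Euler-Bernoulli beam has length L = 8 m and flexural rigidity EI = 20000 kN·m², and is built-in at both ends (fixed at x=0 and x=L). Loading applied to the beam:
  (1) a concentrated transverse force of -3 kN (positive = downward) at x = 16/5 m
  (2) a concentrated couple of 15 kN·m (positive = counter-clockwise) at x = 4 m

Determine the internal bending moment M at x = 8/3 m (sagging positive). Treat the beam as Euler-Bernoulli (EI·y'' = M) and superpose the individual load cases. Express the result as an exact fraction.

M(8/3) = 1011/500 kN·m

Load 1 — point force P=-3 kN at a=16/5 m (b=L-a=24/5):
  M_1 = Pb²(3a+b)x/L³ - Pab²/L²  [x≤a] = (-3)·(24/5)²·(3·(16/5)+(24/5))·(8/3)/8³ - (-3)·(16/5)·(24/5)²/8² = -216/125 kN·m
Load 2 — applied couple M₀=15 kN·m at a=4 m (b=L-a=4):
  M_2 = R_Ax - M_A  [x≤a] with R_A=45/16, M_A=15/4 = (45/16)·(8/3) - (15/4) = 15/4 kN·m
Superposition: M = Σ M_i = 1011/500 kN·m ≈ 2.022000 kN·m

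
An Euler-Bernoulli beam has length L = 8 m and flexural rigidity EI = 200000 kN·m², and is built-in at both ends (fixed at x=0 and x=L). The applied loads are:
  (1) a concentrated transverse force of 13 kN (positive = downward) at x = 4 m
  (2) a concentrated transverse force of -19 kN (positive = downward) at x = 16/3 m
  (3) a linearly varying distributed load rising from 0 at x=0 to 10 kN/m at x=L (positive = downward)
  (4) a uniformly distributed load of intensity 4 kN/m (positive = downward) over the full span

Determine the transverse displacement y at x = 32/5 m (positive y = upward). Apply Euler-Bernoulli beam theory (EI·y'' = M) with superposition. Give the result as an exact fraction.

y(32/5) = -276301/1582031250 m

Load 1 — point force P=13 kN at a=4 m (b=L-a=4):
  y_1 = -Pa²(L-x)²(3bL-(3b+a)(L-x))/(6L³EI)  [x>a] = -13·4²·(8-(32/5))²·(3·4·8-(3·4+4)·(8-(32/5)))/(6·8³·200000) = -143/2343750 m
Load 2 — point force P=-19 kN at a=16/3 m (b=L-a=8/3):
  y_2 = -Pa²(L-x)²(3bL-(3b+a)(L-x))/(6L³EI)  [x>a] = -(-19)·(16/3)²·(8-(32/5))²·(3·(8/3)·8-(3·(8/3)+(16/3))·(8-(32/5)))/(6·8³·200000) = 608/6328125 m
Load 3 — triangular load w₀=10 kN/m (0→w₀ over full span):
  y_3 = -w₀x²(L-x)²(x+2L)/(120LEI) = -10·(32/5)²·(8-(32/5))²·((32/5)+2·8)/(120·8·200000) = -3584/29296875 m
Load 4 — uniform load w=4 kN/m over full span:
  y_4 = -wx²(L-x)²/(24EI) = -4·(32/5)²·(8-(32/5))²/(24·200000) = -512/5859375 m
Superposition: y = Σ y_i = -276301/1582031250 m ≈ -0.000175 m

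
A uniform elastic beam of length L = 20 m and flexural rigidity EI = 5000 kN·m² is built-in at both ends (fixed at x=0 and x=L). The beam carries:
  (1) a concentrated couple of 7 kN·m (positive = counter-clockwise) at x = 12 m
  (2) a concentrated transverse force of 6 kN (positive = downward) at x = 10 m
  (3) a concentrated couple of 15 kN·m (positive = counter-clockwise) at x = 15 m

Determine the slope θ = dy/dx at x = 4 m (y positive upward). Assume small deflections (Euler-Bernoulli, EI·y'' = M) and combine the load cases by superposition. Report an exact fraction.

θ(4) = -827/78125 rad

Load 1 — applied couple M₀=7 kN·m at a=12 m (b=L-a=8):
  θ_1 = (R_Ax²/2 - M_Ax)/EI  [x≤a] with R_A=63/125, M_A=56/25 = ((63/125)·4²/2 - (56/25)·4)/5000 = -77/78125 rad
Load 2 — point force P=6 kN at a=10 m (b=L-a=10):
  θ_2 = -Pb²x(2aL-(3a+b)x)/(2L³EI)  [x≤a] = -6·10²·4·(2·10·20-(3·10+10)·4)/(2·20³·5000) = -9/1250 rad
Load 3 — applied couple M₀=15 kN·m at a=15 m (b=L-a=5):
  θ_3 = (R_Ax²/2 - M_Ax)/EI  [x≤a] with R_A=27/32, M_A=75/16 = ((27/32)·4²/2 - (75/16)·4)/5000 = -3/1250 rad
Superposition: θ = Σ θ_i = -827/78125 rad ≈ -0.010586 rad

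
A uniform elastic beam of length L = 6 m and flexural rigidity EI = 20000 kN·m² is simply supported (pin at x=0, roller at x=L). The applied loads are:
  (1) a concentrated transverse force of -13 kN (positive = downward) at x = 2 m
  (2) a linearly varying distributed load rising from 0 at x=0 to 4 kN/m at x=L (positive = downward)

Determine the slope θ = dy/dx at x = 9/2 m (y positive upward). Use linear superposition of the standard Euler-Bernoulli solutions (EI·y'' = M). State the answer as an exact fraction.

θ(9/2) = -17069/57600000 rad

Load 1 — point force P=-13 kN at a=2 m (b=L-a=4):
  θ_1 = -Pa(2L²-6Lx+3x²+a²)/(6LEI)  [x>a] = -(-13)·2·(2·6²-6·6·(9/2)+3·(9/2)²+2²)/(6·6·20000) = -1313/1440000 rad
Load 2 — triangular load w₀=4 kN/m (0→w₀ over full span):
  θ_2 = -w₀(7L⁴-30L²x²+15x⁴)/(360LEI) = -4·(7·6⁴-30·6²·(9/2)²+15·(9/2)⁴)/(360·6·20000) = 3939/6400000 rad
Superposition: θ = Σ θ_i = -17069/57600000 rad ≈ -0.000296 rad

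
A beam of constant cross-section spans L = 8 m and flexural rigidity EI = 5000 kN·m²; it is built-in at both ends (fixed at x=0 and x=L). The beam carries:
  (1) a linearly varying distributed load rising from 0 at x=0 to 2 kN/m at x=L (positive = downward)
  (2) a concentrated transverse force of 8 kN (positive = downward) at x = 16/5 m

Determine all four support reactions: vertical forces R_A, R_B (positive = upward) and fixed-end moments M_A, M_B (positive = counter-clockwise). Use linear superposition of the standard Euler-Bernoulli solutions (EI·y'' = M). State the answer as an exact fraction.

Load 1 — triangular load w₀=2 kN/m (0→w₀ over full span):
  R_A = 3w₀L/20 = 3·2·8/20 = 12/5 kN
  M_A = w₀L²/30 = 2·8²/30 = 64/15 kN·m
  R_B = 7w₀L/20 = 7·2·8/20 = 28/5 kN
  M_B = -w₀L²/20 = -2·8²/20 = -32/5 kN·m
Load 2 — point force P=8 kN at a=16/5 m (b=L-a=24/5):
  R_A = Pb²(3a+b)/L³ = 8·(24/5)²·(3·(16/5)+(24/5))/8³ = 648/125 kN
  M_A = Pab²/L² = 8·(16/5)·(24/5)²/8² = 1152/125 kN·m
  R_B = Pa²(a+3b)/L³ = 8·(16/5)²·((16/5)+3·(24/5))/8³ = 352/125 kN
  M_B = -Pa²b/L² = -8·(16/5)²·(24/5)/8² = -768/125 kN·m
Superposition: R_A = 948/125 kN, M_A = 5056/375 kN·m, R_B = 1052/125 kN, M_B = -1568/125 kN·m

R_A = 948/125 kN, M_A = 5056/375 kN·m, R_B = 1052/125 kN, M_B = -1568/125 kN·m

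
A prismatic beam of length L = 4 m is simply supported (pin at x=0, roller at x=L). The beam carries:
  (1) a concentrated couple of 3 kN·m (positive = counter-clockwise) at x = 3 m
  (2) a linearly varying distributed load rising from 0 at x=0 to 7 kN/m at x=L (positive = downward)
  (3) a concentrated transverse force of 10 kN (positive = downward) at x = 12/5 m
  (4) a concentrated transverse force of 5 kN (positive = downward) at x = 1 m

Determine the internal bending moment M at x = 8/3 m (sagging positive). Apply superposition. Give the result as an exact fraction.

M(8/3) = 1505/81 kN·m

Load 1 — applied couple M₀=3 kN·m at a=3 m (b=L-a=1):
  M_1 = M₀x/L  [x≤a] = 3·(8/3)/4 = 2 kN·m
Load 2 — triangular load w₀=7 kN/m (0→w₀ over full span):
  M_2 = w₀Lx/6 - w₀x³/(6L) = 7·4·(8/3)/6 - 7·(8/3)³/(6·4) = 560/81 kN·m
Load 3 — point force P=10 kN at a=12/5 m (b=L-a=8/5):
  M_3 = Pa(L-x)/L  [x>a] = 10·(12/5)·(4-(8/3))/4 = 8 kN·m
Load 4 — point force P=5 kN at a=1 m (b=L-a=3):
  M_4 = Pa(L-x)/L  [x>a] = 5·1·(4-(8/3))/4 = 5/3 kN·m
Superposition: M = Σ M_i = 1505/81 kN·m ≈ 18.580247 kN·m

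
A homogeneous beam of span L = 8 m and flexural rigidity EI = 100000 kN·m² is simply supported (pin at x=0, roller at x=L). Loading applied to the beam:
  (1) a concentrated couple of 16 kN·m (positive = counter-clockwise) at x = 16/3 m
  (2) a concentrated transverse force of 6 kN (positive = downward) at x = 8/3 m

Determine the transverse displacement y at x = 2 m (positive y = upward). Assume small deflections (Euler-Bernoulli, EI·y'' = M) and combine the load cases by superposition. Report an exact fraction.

y(2) = -229/337500 m

Load 1 — applied couple M₀=16 kN·m at a=16/3 m (b=L-a=8/3):
  y_1 = (M₀x³/(6L)+C₁x)/EI  [x≤a] with C₁=M₀(3b²-L²)/(6L)=-128/9 = (16·2³/(6·8)+(-128/9)·2)/100000 = -29/112500 m
Load 2 — point force P=6 kN at a=8/3 m (b=L-a=16/3):
  y_2 = -Pbx(L²-b²-x²)/(6LEI)  [x≤a] = -6·(16/3)·2·(8²-(16/3)²-2²)/(6·8·100000) = -71/168750 m
Superposition: y = Σ y_i = -229/337500 m ≈ -0.000679 m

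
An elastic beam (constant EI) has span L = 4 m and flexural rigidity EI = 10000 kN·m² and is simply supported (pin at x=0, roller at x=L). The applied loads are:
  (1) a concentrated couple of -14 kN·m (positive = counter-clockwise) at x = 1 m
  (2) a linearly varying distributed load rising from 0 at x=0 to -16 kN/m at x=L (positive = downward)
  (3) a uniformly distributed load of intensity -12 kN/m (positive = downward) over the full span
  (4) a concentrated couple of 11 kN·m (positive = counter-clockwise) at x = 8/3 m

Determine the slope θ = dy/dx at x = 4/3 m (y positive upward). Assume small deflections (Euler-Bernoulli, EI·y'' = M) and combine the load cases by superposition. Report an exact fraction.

Load 1 — applied couple M₀=-14 kN·m at a=1 m (b=L-a=3):
  θ_1 = (M₀x²/(2L)-M₀(x-a)+C₁)/EI  [x>a] with C₁=M₀(3b²-L²)/(6L)=-77/12 = ((-14)·(4/3)²/(2·4)-(-14)·((4/3)-1)+(-77/12))/10000 = -7/14400 rad
Load 2 — triangular load w₀=-16 kN/m (0→w₀ over full span):
  θ_2 = -w₀(7L⁴-30L²x²+15x⁴)/(360LEI) = -(-16)·(7·4⁴-30·4²·(4/3)²+15·(4/3)⁴)/(360·4·10000) = 832/759375 rad
Load 3 — uniform load w=-12 kN/m over full span:
  θ_3 = -w(L³-6Lx²+4x³)/(24EI) = -(-12)·(4³-6·4·(4/3)²+4·(4/3)³)/(24·10000) = 26/16875 rad
Load 4 — applied couple M₀=11 kN·m at a=8/3 m (b=L-a=4/3):
  θ_4 = (M₀x²/(2L)+C₁)/EI  [x≤a] with C₁=M₀(3b²-L²)/(6L)=-44/9 = (11·(4/3)²/(2·4)+(-44/9))/10000 = -11/45000 rad
Superposition: θ = Σ θ_i = 92623/48600000 rad ≈ 0.001906 rad

θ(4/3) = 92623/48600000 rad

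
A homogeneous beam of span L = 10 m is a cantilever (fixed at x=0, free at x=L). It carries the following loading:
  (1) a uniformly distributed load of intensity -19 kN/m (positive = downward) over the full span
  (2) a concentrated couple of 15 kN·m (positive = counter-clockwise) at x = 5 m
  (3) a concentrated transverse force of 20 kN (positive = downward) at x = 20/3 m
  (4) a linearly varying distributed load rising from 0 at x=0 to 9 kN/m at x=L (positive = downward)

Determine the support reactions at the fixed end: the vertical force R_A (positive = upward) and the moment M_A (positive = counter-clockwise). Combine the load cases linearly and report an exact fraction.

Load 1 — uniform load w=-19 kN/m over full span:
  R_A = wL = (-19)·10 = -190 kN
  M_A = wL²/2 = (-19)·10²/2 = -950 kN·m
Load 2 — applied couple M₀=15 kN·m at a=5 m (b=L-a=5):
  R_A = 0 kN
  M_A = -M₀ = -15 kN·m
Load 3 — point force P=20 kN at a=20/3 m (b=L-a=10/3):
  R_A = P = 20 kN
  M_A = Pa = 20·(20/3) = 400/3 kN·m
Load 4 — triangular load w₀=9 kN/m (0→w₀ over full span):
  R_A = w₀L/2 = 9·10/2 = 45 kN
  M_A = w₀L²/3 = 9·10²/3 = 300 kN·m
Superposition: R_A = -125 kN, M_A = -1595/3 kN·m

R_A = -125 kN, M_A = -1595/3 kN·m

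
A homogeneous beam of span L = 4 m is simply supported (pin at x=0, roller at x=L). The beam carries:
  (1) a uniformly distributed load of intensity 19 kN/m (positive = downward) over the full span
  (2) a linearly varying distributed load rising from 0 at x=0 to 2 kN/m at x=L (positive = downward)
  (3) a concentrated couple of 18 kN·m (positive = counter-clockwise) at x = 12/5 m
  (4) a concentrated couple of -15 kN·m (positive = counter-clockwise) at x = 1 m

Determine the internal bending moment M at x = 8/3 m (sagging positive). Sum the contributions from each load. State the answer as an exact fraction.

Load 1 — uniform load w=19 kN/m over full span:
  M_1 = wx(L-x)/2 = 19·(8/3)·(4-(8/3))/2 = 304/9 kN·m
Load 2 — triangular load w₀=2 kN/m (0→w₀ over full span):
  M_2 = w₀Lx/6 - w₀x³/(6L) = 2·4·(8/3)/6 - 2·(8/3)³/(6·4) = 160/81 kN·m
Load 3 — applied couple M₀=18 kN·m at a=12/5 m (b=L-a=8/5):
  M_3 = M₀x/L - M₀  [x>a] = 18·(8/3)/4 - 18 = -6 kN·m
Load 4 — applied couple M₀=-15 kN·m at a=1 m (b=L-a=3):
  M_4 = M₀x/L - M₀  [x>a] = (-15)·(8/3)/4 - (-15) = 5 kN·m
Superposition: M = Σ M_i = 2815/81 kN·m ≈ 34.753086 kN·m

M(8/3) = 2815/81 kN·m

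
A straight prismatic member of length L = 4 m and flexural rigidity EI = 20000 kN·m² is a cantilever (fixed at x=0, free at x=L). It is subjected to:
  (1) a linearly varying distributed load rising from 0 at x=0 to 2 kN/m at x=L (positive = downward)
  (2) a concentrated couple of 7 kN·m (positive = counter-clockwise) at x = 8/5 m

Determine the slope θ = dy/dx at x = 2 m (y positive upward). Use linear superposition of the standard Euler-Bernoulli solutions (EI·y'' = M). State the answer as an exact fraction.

θ(2) = -37/300000 rad

Load 1 — triangular load w₀=2 kN/m (0→w₀ over full span):
  θ_1 = (w₀Lx²/4-w₀L²x/3-w₀x⁴/(24L))/EI = (2·4·2²/4-2·4²·2/3-2·2⁴/(24·4))/20000 = -41/60000 rad
Load 2 — applied couple M₀=7 kN·m at a=8/5 m (b=L-a=12/5):
  θ_2 = M₀a/EI  [x>a] = 7·(8/5)/20000 = 7/12500 rad
Superposition: θ = Σ θ_i = -37/300000 rad ≈ -0.000123 rad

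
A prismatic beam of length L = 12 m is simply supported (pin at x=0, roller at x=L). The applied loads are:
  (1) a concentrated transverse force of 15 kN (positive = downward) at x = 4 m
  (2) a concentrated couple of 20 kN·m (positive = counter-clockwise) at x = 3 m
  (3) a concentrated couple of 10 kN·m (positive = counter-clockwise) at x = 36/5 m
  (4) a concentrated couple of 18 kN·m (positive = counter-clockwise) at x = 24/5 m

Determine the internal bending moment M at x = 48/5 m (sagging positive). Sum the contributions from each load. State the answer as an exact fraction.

M(48/5) = 12/5 kN·m

Load 1 — point force P=15 kN at a=4 m (b=L-a=8):
  M_1 = Pa(L-x)/L  [x>a] = 15·4·(12-(48/5))/12 = 12 kN·m
Load 2 — applied couple M₀=20 kN·m at a=3 m (b=L-a=9):
  M_2 = M₀x/L - M₀  [x>a] = 20·(48/5)/12 - 20 = -4 kN·m
Load 3 — applied couple M₀=10 kN·m at a=36/5 m (b=L-a=24/5):
  M_3 = M₀x/L - M₀  [x>a] = 10·(48/5)/12 - 10 = -2 kN·m
Load 4 — applied couple M₀=18 kN·m at a=24/5 m (b=L-a=36/5):
  M_4 = M₀x/L - M₀  [x>a] = 18·(48/5)/12 - 18 = -18/5 kN·m
Superposition: M = Σ M_i = 12/5 kN·m ≈ 2.400000 kN·m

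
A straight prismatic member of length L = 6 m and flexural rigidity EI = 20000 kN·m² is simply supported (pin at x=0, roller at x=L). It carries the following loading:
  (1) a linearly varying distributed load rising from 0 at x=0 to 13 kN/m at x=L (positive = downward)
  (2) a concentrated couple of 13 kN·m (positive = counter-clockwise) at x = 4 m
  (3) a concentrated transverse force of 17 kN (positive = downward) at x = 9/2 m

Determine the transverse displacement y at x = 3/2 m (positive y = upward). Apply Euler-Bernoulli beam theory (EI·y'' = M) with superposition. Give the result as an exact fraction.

y(3/2) = -61427/10240000 m

Load 1 — triangular load w₀=13 kN/m (0→w₀ over full span):
  y_1 = -w₀x(7L⁴-10L²x²+3x⁴)/(360LEI) = -13·(3/2)·(7·6⁴-10·6²·(3/2)²+3·(3/2)⁴)/(360·6·20000) = -38259/10240000 m
Load 2 — applied couple M₀=13 kN·m at a=4 m (b=L-a=2):
  y_2 = (M₀x³/(6L)+C₁x)/EI  [x≤a] with C₁=M₀(3b²-L²)/(6L)=-26/3 = (13·(3/2)³/(6·6)+(-26/3)·(3/2))/20000 = -377/640000 m
Load 3 — point force P=17 kN at a=9/2 m (b=L-a=3/2):
  y_3 = -Pbx(L²-b²-x²)/(6LEI)  [x≤a] = -17·(3/2)·(3/2)·(6²-(3/2)²-(3/2)²)/(6·6·20000) = -1071/640000 m
Superposition: y = Σ y_i = -61427/10240000 m ≈ -0.005999 m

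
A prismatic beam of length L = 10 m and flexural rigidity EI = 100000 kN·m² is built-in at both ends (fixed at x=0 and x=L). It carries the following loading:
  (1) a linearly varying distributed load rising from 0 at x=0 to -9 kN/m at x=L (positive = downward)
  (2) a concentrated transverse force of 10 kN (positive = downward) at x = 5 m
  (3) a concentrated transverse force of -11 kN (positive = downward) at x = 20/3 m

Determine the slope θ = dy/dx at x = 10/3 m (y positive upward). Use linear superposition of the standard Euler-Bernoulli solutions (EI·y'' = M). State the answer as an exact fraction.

θ(10/3) = 263/972000 rad

Load 1 — triangular load w₀=-9 kN/m (0→w₀ over full span):
  θ_1 = -w₀(2x(L-x)(L-2x)(x+2L)+x²(L-x)²)/(120LEI) = -(-9)·(2·(10/3)·(10-(10/3))·(10-2·(10/3))·((10/3)+2·10)+(10/3)²·(10-(10/3))²)/(120·10·100000) = 1/3375 rad
Load 2 — point force P=10 kN at a=5 m (b=L-a=5):
  θ_2 = -Pb²x(2aL-(3a+b)x)/(2L³EI)  [x≤a] = -10·5²·(10/3)·(2·5·10-(3·5+5)·(10/3))/(2·10³·100000) = -1/7200 rad
Load 3 — point force P=-11 kN at a=20/3 m (b=L-a=10/3):
  θ_3 = -Pb²x(2aL-(3a+b)x)/(2L³EI)  [x≤a] = -(-11)·(10/3)²·(10/3)·(2·(20/3)·10-(3·(20/3)+(10/3))·(10/3))/(2·10³·100000) = 11/97200 rad
Superposition: θ = Σ θ_i = 263/972000 rad ≈ 0.000271 rad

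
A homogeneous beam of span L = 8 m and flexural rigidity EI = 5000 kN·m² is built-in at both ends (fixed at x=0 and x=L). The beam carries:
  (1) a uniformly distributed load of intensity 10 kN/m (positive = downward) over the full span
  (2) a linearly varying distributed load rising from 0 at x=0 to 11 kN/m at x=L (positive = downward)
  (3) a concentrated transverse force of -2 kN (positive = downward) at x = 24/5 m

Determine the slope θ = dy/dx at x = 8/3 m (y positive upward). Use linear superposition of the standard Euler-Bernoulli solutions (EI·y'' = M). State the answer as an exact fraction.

Load 1 — uniform load w=10 kN/m over full span:
  θ_1 = -wx(L-x)(L-2x)/(12EI) = -10·(8/3)·(8-(8/3))·(8-2·(8/3))/(12·5000) = -64/10125 rad
Load 2 — triangular load w₀=11 kN/m (0→w₀ over full span):
  θ_2 = -w₀(2x(L-x)(L-2x)(x+2L)+x²(L-x)²)/(120LEI) = -11·(2·(8/3)·(8-(8/3))·(8-2·(8/3))·((8/3)+2·8)+(8/3)²·(8-(8/3))²)/(120·8·5000) = -2816/759375 rad
Load 3 — point force P=-2 kN at a=24/5 m (b=L-a=16/5):
  θ_3 = -Pb²x(2aL-(3a+b)x)/(2L³EI)  [x≤a] = -(-2)·(16/5)²·(8/3)·(2·(24/5)·8-(3·(24/5)+(16/5))·(8/3))/(2·8³·5000) = 224/703125 rad
Superposition: θ = Σ θ_i = -184352/18984375 rad ≈ -0.009711 rad

θ(8/3) = -184352/18984375 rad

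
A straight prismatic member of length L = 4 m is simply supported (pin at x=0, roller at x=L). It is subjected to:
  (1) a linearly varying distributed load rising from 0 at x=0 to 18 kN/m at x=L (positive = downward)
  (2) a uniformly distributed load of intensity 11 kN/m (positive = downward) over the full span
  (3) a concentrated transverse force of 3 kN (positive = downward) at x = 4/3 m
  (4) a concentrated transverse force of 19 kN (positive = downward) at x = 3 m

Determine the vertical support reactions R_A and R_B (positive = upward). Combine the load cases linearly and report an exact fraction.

Load 1 — triangular load w₀=18 kN/m (0→w₀ over full span):
  R_A = w₀L/6 = 18·4/6 = 12 kN
  R_B = w₀L/3 = 18·4/3 = 24 kN
Load 2 — uniform load w=11 kN/m over full span:
  R_A = wL/2 = 11·4/2 = 22 kN
  R_B = wL/2 = 11·4/2 = 22 kN
Load 3 — point force P=3 kN at a=4/3 m (b=L-a=8/3):
  R_A = Pb/L = 3·(8/3)/4 = 2 kN
  R_B = Pa/L = 3·(4/3)/4 = 1 kN
Load 4 — point force P=19 kN at a=3 m (b=L-a=1):
  R_A = Pb/L = 19·1/4 = 19/4 kN
  R_B = Pa/L = 19·3/4 = 57/4 kN
Superposition: R_A = 163/4 kN, R_B = 245/4 kN

R_A = 163/4 kN, R_B = 245/4 kN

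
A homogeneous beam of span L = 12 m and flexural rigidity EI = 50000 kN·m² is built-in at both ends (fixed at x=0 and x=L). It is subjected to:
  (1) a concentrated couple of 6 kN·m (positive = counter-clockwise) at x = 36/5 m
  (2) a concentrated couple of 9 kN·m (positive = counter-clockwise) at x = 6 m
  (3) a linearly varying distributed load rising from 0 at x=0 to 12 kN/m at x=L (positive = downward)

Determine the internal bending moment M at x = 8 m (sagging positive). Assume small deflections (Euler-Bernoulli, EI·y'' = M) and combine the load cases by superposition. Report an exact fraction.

M(8) = 7637/300 kN·m

Load 1 — applied couple M₀=6 kN·m at a=36/5 m (b=L-a=24/5):
  M_1 = R_Ax - M_A - M₀  [x>a] with R_A=18/25, M_A=48/25 = (18/25)·8 - (48/25) - 6 = -54/25 kN·m
Load 2 — applied couple M₀=9 kN·m at a=6 m (b=L-a=6):
  M_2 = R_Ax - M_A - M₀  [x>a] with R_A=9/8, M_A=9/4 = (9/8)·8 - (9/4) - 9 = -9/4 kN·m
Load 3 — triangular load w₀=12 kN/m (0→w₀ over full span):
  M_3 = 3w₀Lx/20 - w₀L²/30 - w₀x³/(6L) = 3·12·12·8/20 - 12·12²/30 - 12·8³/(6·12) = 448/15 kN·m
Superposition: M = Σ M_i = 7637/300 kN·m ≈ 25.456667 kN·m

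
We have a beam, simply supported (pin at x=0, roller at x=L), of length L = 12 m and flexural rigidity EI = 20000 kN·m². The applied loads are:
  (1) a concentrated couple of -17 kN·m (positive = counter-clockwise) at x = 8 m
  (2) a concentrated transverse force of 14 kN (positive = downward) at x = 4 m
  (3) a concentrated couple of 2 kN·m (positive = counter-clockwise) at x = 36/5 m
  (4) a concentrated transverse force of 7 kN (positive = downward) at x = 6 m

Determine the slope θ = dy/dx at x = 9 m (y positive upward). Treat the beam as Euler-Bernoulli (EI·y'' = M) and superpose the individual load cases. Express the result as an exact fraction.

Load 1 — applied couple M₀=-17 kN·m at a=8 m (b=L-a=4):
  θ_1 = (M₀x²/(2L)-M₀(x-a)+C₁)/EI  [x>a] with C₁=M₀(3b²-L²)/(6L)=68/3 = ((-17)·9²/(2·12)-(-17)·(9-8)+(68/3))/20000 = -17/19200 rad
Load 2 — point force P=14 kN at a=4 m (b=L-a=8):
  θ_2 = -Pa(2L²-6Lx+3x²+a²)/(6LEI)  [x>a] = -14·4·(2·12²-6·12·9+3·9²+4²)/(6·12·20000) = 707/180000 rad
Load 3 — applied couple M₀=2 kN·m at a=36/5 m (b=L-a=24/5):
  θ_3 = (M₀x²/(2L)-M₀(x-a)+C₁)/EI  [x>a] with C₁=M₀(3b²-L²)/(6L)=-52/25 = (2·9²/(2·12)-2·(9-(36/5))+(-52/25))/20000 = 107/2000000 rad
Load 4 — point force P=7 kN at a=6 m (b=L-a=6):
  θ_4 = -Pa(2L²-6Lx+3x²+a²)/(6LEI)  [x>a] = -7·6·(2·12²-6·12·9+3·9²+6²)/(6·12·20000) = 189/80000 rad
Superposition: θ = Σ θ_i = 196501/36000000 rad ≈ 0.005458 rad

θ(9) = 196501/36000000 rad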